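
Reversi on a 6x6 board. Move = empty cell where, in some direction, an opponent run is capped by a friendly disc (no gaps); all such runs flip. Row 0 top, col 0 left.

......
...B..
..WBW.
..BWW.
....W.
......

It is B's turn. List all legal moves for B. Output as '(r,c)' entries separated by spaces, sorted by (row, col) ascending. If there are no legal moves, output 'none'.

Answer: (1,2) (2,1) (2,5) (3,1) (3,5) (4,3) (4,5)

Derivation:
(1,1): no bracket -> illegal
(1,2): flips 1 -> legal
(1,4): no bracket -> illegal
(1,5): no bracket -> illegal
(2,1): flips 1 -> legal
(2,5): flips 1 -> legal
(3,1): flips 1 -> legal
(3,5): flips 3 -> legal
(4,2): no bracket -> illegal
(4,3): flips 1 -> legal
(4,5): flips 1 -> legal
(5,3): no bracket -> illegal
(5,4): no bracket -> illegal
(5,5): no bracket -> illegal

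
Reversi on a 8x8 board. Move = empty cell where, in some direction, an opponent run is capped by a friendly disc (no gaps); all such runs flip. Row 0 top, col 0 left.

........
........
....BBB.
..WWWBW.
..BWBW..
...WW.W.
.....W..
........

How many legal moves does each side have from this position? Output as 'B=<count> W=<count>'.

-- B to move --
(2,1): no bracket -> illegal
(2,2): flips 2 -> legal
(2,3): no bracket -> illegal
(2,7): no bracket -> illegal
(3,1): flips 3 -> legal
(3,7): flips 1 -> legal
(4,1): no bracket -> illegal
(4,6): flips 2 -> legal
(4,7): flips 1 -> legal
(5,2): flips 2 -> legal
(5,5): flips 1 -> legal
(5,7): no bracket -> illegal
(6,2): flips 1 -> legal
(6,3): no bracket -> illegal
(6,4): flips 2 -> legal
(6,6): no bracket -> illegal
(6,7): no bracket -> illegal
(7,4): no bracket -> illegal
(7,5): no bracket -> illegal
(7,6): no bracket -> illegal
B mobility = 9
-- W to move --
(1,3): no bracket -> illegal
(1,4): flips 2 -> legal
(1,5): flips 3 -> legal
(1,6): flips 2 -> legal
(1,7): flips 3 -> legal
(2,3): no bracket -> illegal
(2,7): no bracket -> illegal
(3,1): flips 1 -> legal
(3,7): no bracket -> illegal
(4,1): flips 1 -> legal
(4,6): no bracket -> illegal
(5,1): flips 1 -> legal
(5,2): flips 1 -> legal
(5,5): flips 1 -> legal
W mobility = 9

Answer: B=9 W=9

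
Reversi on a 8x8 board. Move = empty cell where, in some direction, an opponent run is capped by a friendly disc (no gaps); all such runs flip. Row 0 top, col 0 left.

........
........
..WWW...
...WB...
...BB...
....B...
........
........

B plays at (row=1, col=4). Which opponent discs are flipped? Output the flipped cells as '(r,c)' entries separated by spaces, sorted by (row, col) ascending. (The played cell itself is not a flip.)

Dir NW: first cell '.' (not opp) -> no flip
Dir N: first cell '.' (not opp) -> no flip
Dir NE: first cell '.' (not opp) -> no flip
Dir W: first cell '.' (not opp) -> no flip
Dir E: first cell '.' (not opp) -> no flip
Dir SW: opp run (2,3), next='.' -> no flip
Dir S: opp run (2,4) capped by B -> flip
Dir SE: first cell '.' (not opp) -> no flip

Answer: (2,4)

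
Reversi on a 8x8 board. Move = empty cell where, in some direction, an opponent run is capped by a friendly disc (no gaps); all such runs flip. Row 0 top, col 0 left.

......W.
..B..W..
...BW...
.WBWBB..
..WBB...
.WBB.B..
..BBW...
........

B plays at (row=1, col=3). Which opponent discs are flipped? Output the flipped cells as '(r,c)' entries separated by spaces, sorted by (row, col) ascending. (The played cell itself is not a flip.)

Dir NW: first cell '.' (not opp) -> no flip
Dir N: first cell '.' (not opp) -> no flip
Dir NE: first cell '.' (not opp) -> no flip
Dir W: first cell 'B' (not opp) -> no flip
Dir E: first cell '.' (not opp) -> no flip
Dir SW: first cell '.' (not opp) -> no flip
Dir S: first cell 'B' (not opp) -> no flip
Dir SE: opp run (2,4) capped by B -> flip

Answer: (2,4)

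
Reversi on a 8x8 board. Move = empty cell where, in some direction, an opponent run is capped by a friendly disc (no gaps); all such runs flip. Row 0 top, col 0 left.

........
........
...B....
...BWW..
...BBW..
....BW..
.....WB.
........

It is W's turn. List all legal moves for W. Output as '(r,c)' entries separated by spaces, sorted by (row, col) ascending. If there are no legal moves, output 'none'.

(1,2): flips 1 -> legal
(1,3): no bracket -> illegal
(1,4): no bracket -> illegal
(2,2): flips 2 -> legal
(2,4): no bracket -> illegal
(3,2): flips 3 -> legal
(4,2): flips 2 -> legal
(5,2): flips 1 -> legal
(5,3): flips 2 -> legal
(5,6): no bracket -> illegal
(5,7): no bracket -> illegal
(6,3): flips 1 -> legal
(6,4): flips 2 -> legal
(6,7): flips 1 -> legal
(7,5): no bracket -> illegal
(7,6): no bracket -> illegal
(7,7): flips 1 -> legal

Answer: (1,2) (2,2) (3,2) (4,2) (5,2) (5,3) (6,3) (6,4) (6,7) (7,7)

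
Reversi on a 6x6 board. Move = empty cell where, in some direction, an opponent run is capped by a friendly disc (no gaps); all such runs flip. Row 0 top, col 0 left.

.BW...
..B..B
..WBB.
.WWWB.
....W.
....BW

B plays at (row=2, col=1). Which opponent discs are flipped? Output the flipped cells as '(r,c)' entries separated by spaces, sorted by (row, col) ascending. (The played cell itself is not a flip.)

Dir NW: first cell '.' (not opp) -> no flip
Dir N: first cell '.' (not opp) -> no flip
Dir NE: first cell 'B' (not opp) -> no flip
Dir W: first cell '.' (not opp) -> no flip
Dir E: opp run (2,2) capped by B -> flip
Dir SW: first cell '.' (not opp) -> no flip
Dir S: opp run (3,1), next='.' -> no flip
Dir SE: opp run (3,2), next='.' -> no flip

Answer: (2,2)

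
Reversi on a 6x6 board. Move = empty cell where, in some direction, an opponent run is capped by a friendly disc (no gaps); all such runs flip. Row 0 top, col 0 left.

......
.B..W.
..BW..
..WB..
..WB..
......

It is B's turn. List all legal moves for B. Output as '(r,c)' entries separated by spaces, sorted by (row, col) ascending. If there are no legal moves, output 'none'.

(0,3): no bracket -> illegal
(0,4): no bracket -> illegal
(0,5): no bracket -> illegal
(1,2): no bracket -> illegal
(1,3): flips 1 -> legal
(1,5): no bracket -> illegal
(2,1): flips 1 -> legal
(2,4): flips 1 -> legal
(2,5): no bracket -> illegal
(3,1): flips 1 -> legal
(3,4): no bracket -> illegal
(4,1): flips 1 -> legal
(5,1): flips 1 -> legal
(5,2): flips 2 -> legal
(5,3): no bracket -> illegal

Answer: (1,3) (2,1) (2,4) (3,1) (4,1) (5,1) (5,2)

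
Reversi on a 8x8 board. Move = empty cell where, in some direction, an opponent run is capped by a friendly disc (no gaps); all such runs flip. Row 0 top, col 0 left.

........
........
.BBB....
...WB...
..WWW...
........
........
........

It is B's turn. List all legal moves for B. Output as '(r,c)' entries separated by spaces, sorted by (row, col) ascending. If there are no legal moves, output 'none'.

(2,4): no bracket -> illegal
(3,1): no bracket -> illegal
(3,2): flips 1 -> legal
(3,5): no bracket -> illegal
(4,1): no bracket -> illegal
(4,5): no bracket -> illegal
(5,1): no bracket -> illegal
(5,2): flips 1 -> legal
(5,3): flips 2 -> legal
(5,4): flips 1 -> legal
(5,5): flips 2 -> legal

Answer: (3,2) (5,2) (5,3) (5,4) (5,5)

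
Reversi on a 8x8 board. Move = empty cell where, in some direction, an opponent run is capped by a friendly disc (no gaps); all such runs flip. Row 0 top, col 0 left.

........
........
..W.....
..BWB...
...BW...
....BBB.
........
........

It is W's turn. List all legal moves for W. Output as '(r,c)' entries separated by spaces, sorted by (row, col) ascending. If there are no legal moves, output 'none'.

(2,1): no bracket -> illegal
(2,3): no bracket -> illegal
(2,4): flips 1 -> legal
(2,5): no bracket -> illegal
(3,1): flips 1 -> legal
(3,5): flips 1 -> legal
(4,1): no bracket -> illegal
(4,2): flips 2 -> legal
(4,5): no bracket -> illegal
(4,6): no bracket -> illegal
(4,7): no bracket -> illegal
(5,2): no bracket -> illegal
(5,3): flips 1 -> legal
(5,7): no bracket -> illegal
(6,3): no bracket -> illegal
(6,4): flips 1 -> legal
(6,5): no bracket -> illegal
(6,6): flips 1 -> legal
(6,7): no bracket -> illegal

Answer: (2,4) (3,1) (3,5) (4,2) (5,3) (6,4) (6,6)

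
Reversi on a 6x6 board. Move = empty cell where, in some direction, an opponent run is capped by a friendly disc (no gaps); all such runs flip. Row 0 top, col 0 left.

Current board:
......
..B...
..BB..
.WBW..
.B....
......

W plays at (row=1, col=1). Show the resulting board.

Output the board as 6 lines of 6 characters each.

Answer: ......
.WB...
..WB..
.WBW..
.B....
......

Derivation:
Place W at (1,1); scan 8 dirs for brackets.
Dir NW: first cell '.' (not opp) -> no flip
Dir N: first cell '.' (not opp) -> no flip
Dir NE: first cell '.' (not opp) -> no flip
Dir W: first cell '.' (not opp) -> no flip
Dir E: opp run (1,2), next='.' -> no flip
Dir SW: first cell '.' (not opp) -> no flip
Dir S: first cell '.' (not opp) -> no flip
Dir SE: opp run (2,2) capped by W -> flip
All flips: (2,2)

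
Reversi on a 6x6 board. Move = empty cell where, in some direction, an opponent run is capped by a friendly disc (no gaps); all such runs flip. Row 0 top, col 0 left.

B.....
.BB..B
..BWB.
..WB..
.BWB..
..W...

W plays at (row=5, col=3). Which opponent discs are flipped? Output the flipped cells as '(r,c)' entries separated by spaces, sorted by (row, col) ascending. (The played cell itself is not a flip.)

Dir NW: first cell 'W' (not opp) -> no flip
Dir N: opp run (4,3) (3,3) capped by W -> flip
Dir NE: first cell '.' (not opp) -> no flip
Dir W: first cell 'W' (not opp) -> no flip
Dir E: first cell '.' (not opp) -> no flip
Dir SW: edge -> no flip
Dir S: edge -> no flip
Dir SE: edge -> no flip

Answer: (3,3) (4,3)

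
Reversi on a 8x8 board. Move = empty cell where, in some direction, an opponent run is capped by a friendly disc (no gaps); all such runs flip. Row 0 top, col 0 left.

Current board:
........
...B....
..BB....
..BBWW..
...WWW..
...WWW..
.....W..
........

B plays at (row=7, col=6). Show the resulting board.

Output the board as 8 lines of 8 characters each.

Answer: ........
...B....
..BB....
..BBWW..
...BWW..
...WBW..
.....B..
......B.

Derivation:
Place B at (7,6); scan 8 dirs for brackets.
Dir NW: opp run (6,5) (5,4) (4,3) capped by B -> flip
Dir N: first cell '.' (not opp) -> no flip
Dir NE: first cell '.' (not opp) -> no flip
Dir W: first cell '.' (not opp) -> no flip
Dir E: first cell '.' (not opp) -> no flip
Dir SW: edge -> no flip
Dir S: edge -> no flip
Dir SE: edge -> no flip
All flips: (4,3) (5,4) (6,5)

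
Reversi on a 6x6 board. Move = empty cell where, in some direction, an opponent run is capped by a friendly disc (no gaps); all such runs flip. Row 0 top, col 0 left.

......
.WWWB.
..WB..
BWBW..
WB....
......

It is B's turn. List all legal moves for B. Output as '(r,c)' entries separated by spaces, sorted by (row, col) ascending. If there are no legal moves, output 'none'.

Answer: (0,1) (0,2) (0,3) (1,0) (2,1) (3,4) (4,3) (5,0)

Derivation:
(0,0): no bracket -> illegal
(0,1): flips 1 -> legal
(0,2): flips 2 -> legal
(0,3): flips 1 -> legal
(0,4): no bracket -> illegal
(1,0): flips 3 -> legal
(2,0): no bracket -> illegal
(2,1): flips 2 -> legal
(2,4): no bracket -> illegal
(3,4): flips 1 -> legal
(4,2): no bracket -> illegal
(4,3): flips 1 -> legal
(4,4): no bracket -> illegal
(5,0): flips 1 -> legal
(5,1): no bracket -> illegal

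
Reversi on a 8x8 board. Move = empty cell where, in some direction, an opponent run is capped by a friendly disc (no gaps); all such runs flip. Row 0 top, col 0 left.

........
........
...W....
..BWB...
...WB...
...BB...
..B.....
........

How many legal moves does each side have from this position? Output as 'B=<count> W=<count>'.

Answer: B=6 W=9

Derivation:
-- B to move --
(1,2): flips 1 -> legal
(1,3): flips 3 -> legal
(1,4): flips 1 -> legal
(2,2): flips 1 -> legal
(2,4): no bracket -> illegal
(4,2): flips 1 -> legal
(5,2): flips 1 -> legal
B mobility = 6
-- W to move --
(2,1): flips 1 -> legal
(2,2): no bracket -> illegal
(2,4): no bracket -> illegal
(2,5): flips 1 -> legal
(3,1): flips 1 -> legal
(3,5): flips 1 -> legal
(4,1): flips 1 -> legal
(4,2): no bracket -> illegal
(4,5): flips 2 -> legal
(5,1): no bracket -> illegal
(5,2): no bracket -> illegal
(5,5): flips 1 -> legal
(6,1): no bracket -> illegal
(6,3): flips 1 -> legal
(6,4): no bracket -> illegal
(6,5): flips 1 -> legal
(7,1): no bracket -> illegal
(7,2): no bracket -> illegal
(7,3): no bracket -> illegal
W mobility = 9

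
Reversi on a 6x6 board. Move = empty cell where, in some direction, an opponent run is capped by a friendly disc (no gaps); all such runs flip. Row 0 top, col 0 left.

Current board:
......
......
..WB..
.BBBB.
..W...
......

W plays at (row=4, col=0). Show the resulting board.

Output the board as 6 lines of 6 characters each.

Answer: ......
......
..WB..
.WBBB.
W.W...
......

Derivation:
Place W at (4,0); scan 8 dirs for brackets.
Dir NW: edge -> no flip
Dir N: first cell '.' (not opp) -> no flip
Dir NE: opp run (3,1) capped by W -> flip
Dir W: edge -> no flip
Dir E: first cell '.' (not opp) -> no flip
Dir SW: edge -> no flip
Dir S: first cell '.' (not opp) -> no flip
Dir SE: first cell '.' (not opp) -> no flip
All flips: (3,1)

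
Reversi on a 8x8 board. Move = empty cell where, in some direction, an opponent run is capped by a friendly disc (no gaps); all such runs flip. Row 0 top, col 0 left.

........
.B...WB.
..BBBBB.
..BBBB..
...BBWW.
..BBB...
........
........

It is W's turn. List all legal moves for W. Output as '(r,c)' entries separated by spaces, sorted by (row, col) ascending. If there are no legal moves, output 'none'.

(0,0): no bracket -> illegal
(0,1): no bracket -> illegal
(0,2): no bracket -> illegal
(0,5): no bracket -> illegal
(0,6): no bracket -> illegal
(0,7): no bracket -> illegal
(1,0): no bracket -> illegal
(1,2): flips 2 -> legal
(1,3): flips 2 -> legal
(1,4): no bracket -> illegal
(1,7): flips 1 -> legal
(2,0): no bracket -> illegal
(2,1): no bracket -> illegal
(2,7): no bracket -> illegal
(3,1): no bracket -> illegal
(3,6): no bracket -> illegal
(3,7): flips 1 -> legal
(4,1): no bracket -> illegal
(4,2): flips 4 -> legal
(5,1): no bracket -> illegal
(5,5): no bracket -> illegal
(6,1): no bracket -> illegal
(6,2): no bracket -> illegal
(6,3): flips 1 -> legal
(6,4): no bracket -> illegal
(6,5): no bracket -> illegal

Answer: (1,2) (1,3) (1,7) (3,7) (4,2) (6,3)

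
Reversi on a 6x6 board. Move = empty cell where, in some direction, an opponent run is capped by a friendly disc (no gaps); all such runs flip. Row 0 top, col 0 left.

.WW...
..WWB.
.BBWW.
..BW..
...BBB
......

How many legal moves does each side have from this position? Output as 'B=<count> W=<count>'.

Answer: B=5 W=11

Derivation:
-- B to move --
(0,0): no bracket -> illegal
(0,3): flips 4 -> legal
(0,4): flips 1 -> legal
(1,0): no bracket -> illegal
(1,1): flips 2 -> legal
(1,5): no bracket -> illegal
(2,5): flips 2 -> legal
(3,4): flips 2 -> legal
(3,5): no bracket -> illegal
(4,2): no bracket -> illegal
B mobility = 5
-- W to move --
(0,3): no bracket -> illegal
(0,4): flips 1 -> legal
(0,5): flips 1 -> legal
(1,0): no bracket -> illegal
(1,1): flips 1 -> legal
(1,5): flips 1 -> legal
(2,0): flips 2 -> legal
(2,5): no bracket -> illegal
(3,0): flips 1 -> legal
(3,1): flips 2 -> legal
(3,4): no bracket -> illegal
(3,5): no bracket -> illegal
(4,1): flips 1 -> legal
(4,2): flips 2 -> legal
(5,2): no bracket -> illegal
(5,3): flips 1 -> legal
(5,4): no bracket -> illegal
(5,5): flips 1 -> legal
W mobility = 11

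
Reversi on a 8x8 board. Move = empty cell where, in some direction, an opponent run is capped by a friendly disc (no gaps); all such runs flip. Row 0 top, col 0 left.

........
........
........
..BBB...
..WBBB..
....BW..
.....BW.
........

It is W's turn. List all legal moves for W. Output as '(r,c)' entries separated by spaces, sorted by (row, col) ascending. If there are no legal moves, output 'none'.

Answer: (2,2) (2,4) (3,5) (4,6) (5,3) (6,4) (7,5)

Derivation:
(2,1): no bracket -> illegal
(2,2): flips 3 -> legal
(2,3): no bracket -> illegal
(2,4): flips 1 -> legal
(2,5): no bracket -> illegal
(3,1): no bracket -> illegal
(3,5): flips 1 -> legal
(3,6): no bracket -> illegal
(4,1): no bracket -> illegal
(4,6): flips 3 -> legal
(5,2): no bracket -> illegal
(5,3): flips 1 -> legal
(5,6): no bracket -> illegal
(6,3): no bracket -> illegal
(6,4): flips 1 -> legal
(7,4): no bracket -> illegal
(7,5): flips 1 -> legal
(7,6): no bracket -> illegal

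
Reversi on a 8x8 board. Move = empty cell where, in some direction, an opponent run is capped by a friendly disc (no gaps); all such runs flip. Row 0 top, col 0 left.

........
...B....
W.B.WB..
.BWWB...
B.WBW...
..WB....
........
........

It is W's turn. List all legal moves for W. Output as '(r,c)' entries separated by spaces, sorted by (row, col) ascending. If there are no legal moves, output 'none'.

Answer: (0,2) (1,1) (1,2) (1,6) (2,6) (3,0) (3,5) (5,4) (6,2) (6,3) (6,4)

Derivation:
(0,2): flips 1 -> legal
(0,3): no bracket -> illegal
(0,4): no bracket -> illegal
(1,1): flips 1 -> legal
(1,2): flips 1 -> legal
(1,4): no bracket -> illegal
(1,5): no bracket -> illegal
(1,6): flips 3 -> legal
(2,1): no bracket -> illegal
(2,3): no bracket -> illegal
(2,6): flips 1 -> legal
(3,0): flips 1 -> legal
(3,5): flips 1 -> legal
(3,6): no bracket -> illegal
(4,1): no bracket -> illegal
(4,5): no bracket -> illegal
(5,0): no bracket -> illegal
(5,1): no bracket -> illegal
(5,4): flips 2 -> legal
(6,2): flips 1 -> legal
(6,3): flips 2 -> legal
(6,4): flips 1 -> legal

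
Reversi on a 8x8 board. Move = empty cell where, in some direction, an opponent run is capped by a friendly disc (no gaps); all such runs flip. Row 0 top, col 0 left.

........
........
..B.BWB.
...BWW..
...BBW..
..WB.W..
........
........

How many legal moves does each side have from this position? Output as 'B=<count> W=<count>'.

-- B to move --
(1,4): no bracket -> illegal
(1,5): no bracket -> illegal
(1,6): flips 2 -> legal
(2,3): no bracket -> illegal
(3,6): flips 2 -> legal
(4,1): no bracket -> illegal
(4,2): no bracket -> illegal
(4,6): flips 2 -> legal
(5,1): flips 1 -> legal
(5,4): no bracket -> illegal
(5,6): no bracket -> illegal
(6,1): flips 1 -> legal
(6,2): no bracket -> illegal
(6,3): no bracket -> illegal
(6,4): no bracket -> illegal
(6,5): no bracket -> illegal
(6,6): flips 1 -> legal
B mobility = 6
-- W to move --
(1,1): flips 3 -> legal
(1,2): no bracket -> illegal
(1,3): flips 1 -> legal
(1,4): flips 1 -> legal
(1,5): no bracket -> illegal
(1,6): no bracket -> illegal
(1,7): flips 1 -> legal
(2,1): no bracket -> illegal
(2,3): flips 1 -> legal
(2,7): flips 1 -> legal
(3,1): no bracket -> illegal
(3,2): flips 1 -> legal
(3,6): no bracket -> illegal
(3,7): no bracket -> illegal
(4,2): flips 2 -> legal
(5,4): flips 2 -> legal
(6,2): flips 2 -> legal
(6,3): no bracket -> illegal
(6,4): no bracket -> illegal
W mobility = 10

Answer: B=6 W=10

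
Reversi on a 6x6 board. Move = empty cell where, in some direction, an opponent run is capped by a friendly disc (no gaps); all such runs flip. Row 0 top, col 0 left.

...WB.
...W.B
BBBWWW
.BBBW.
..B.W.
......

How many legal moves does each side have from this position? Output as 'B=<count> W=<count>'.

Answer: B=4 W=7

Derivation:
-- B to move --
(0,2): flips 1 -> legal
(1,2): no bracket -> illegal
(1,4): flips 1 -> legal
(3,5): flips 2 -> legal
(4,3): no bracket -> illegal
(4,5): no bracket -> illegal
(5,3): no bracket -> illegal
(5,4): no bracket -> illegal
(5,5): flips 1 -> legal
B mobility = 4
-- W to move --
(0,5): flips 2 -> legal
(1,0): no bracket -> illegal
(1,1): flips 2 -> legal
(1,2): no bracket -> illegal
(1,4): no bracket -> illegal
(3,0): flips 3 -> legal
(4,0): flips 2 -> legal
(4,1): flips 1 -> legal
(4,3): flips 1 -> legal
(5,1): flips 2 -> legal
(5,2): no bracket -> illegal
(5,3): no bracket -> illegal
W mobility = 7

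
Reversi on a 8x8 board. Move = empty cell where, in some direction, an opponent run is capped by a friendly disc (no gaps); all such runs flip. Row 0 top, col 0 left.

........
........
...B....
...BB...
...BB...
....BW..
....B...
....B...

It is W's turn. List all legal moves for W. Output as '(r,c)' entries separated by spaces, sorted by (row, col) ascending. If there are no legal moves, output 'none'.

Answer: (2,2) (5,3) (7,3)

Derivation:
(1,2): no bracket -> illegal
(1,3): no bracket -> illegal
(1,4): no bracket -> illegal
(2,2): flips 2 -> legal
(2,4): no bracket -> illegal
(2,5): no bracket -> illegal
(3,2): no bracket -> illegal
(3,5): no bracket -> illegal
(4,2): no bracket -> illegal
(4,5): no bracket -> illegal
(5,2): no bracket -> illegal
(5,3): flips 1 -> legal
(6,3): no bracket -> illegal
(6,5): no bracket -> illegal
(7,3): flips 1 -> legal
(7,5): no bracket -> illegal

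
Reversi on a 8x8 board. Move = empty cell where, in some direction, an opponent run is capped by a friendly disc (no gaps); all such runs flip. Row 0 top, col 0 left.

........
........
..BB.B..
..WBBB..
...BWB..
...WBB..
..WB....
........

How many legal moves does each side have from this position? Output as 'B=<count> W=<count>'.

Answer: B=7 W=14

Derivation:
-- B to move --
(2,1): flips 1 -> legal
(3,1): flips 1 -> legal
(4,1): flips 1 -> legal
(4,2): flips 1 -> legal
(5,1): no bracket -> illegal
(5,2): flips 1 -> legal
(6,1): flips 1 -> legal
(6,4): no bracket -> illegal
(7,1): flips 3 -> legal
(7,2): no bracket -> illegal
(7,3): no bracket -> illegal
B mobility = 7
-- W to move --
(1,1): flips 2 -> legal
(1,2): flips 1 -> legal
(1,3): flips 3 -> legal
(1,4): flips 1 -> legal
(1,5): no bracket -> illegal
(1,6): no bracket -> illegal
(2,1): no bracket -> illegal
(2,4): flips 1 -> legal
(2,6): flips 1 -> legal
(3,1): no bracket -> illegal
(3,6): flips 3 -> legal
(4,2): flips 1 -> legal
(4,6): flips 1 -> legal
(5,2): no bracket -> illegal
(5,6): flips 2 -> legal
(6,4): flips 2 -> legal
(6,5): flips 2 -> legal
(6,6): flips 1 -> legal
(7,2): no bracket -> illegal
(7,3): flips 1 -> legal
(7,4): no bracket -> illegal
W mobility = 14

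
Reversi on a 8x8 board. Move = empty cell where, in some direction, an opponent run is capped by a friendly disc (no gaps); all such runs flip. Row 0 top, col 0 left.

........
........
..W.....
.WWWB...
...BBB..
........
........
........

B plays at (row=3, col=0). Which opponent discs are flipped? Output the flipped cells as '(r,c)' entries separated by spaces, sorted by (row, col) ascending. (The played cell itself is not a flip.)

Answer: (3,1) (3,2) (3,3)

Derivation:
Dir NW: edge -> no flip
Dir N: first cell '.' (not opp) -> no flip
Dir NE: first cell '.' (not opp) -> no flip
Dir W: edge -> no flip
Dir E: opp run (3,1) (3,2) (3,3) capped by B -> flip
Dir SW: edge -> no flip
Dir S: first cell '.' (not opp) -> no flip
Dir SE: first cell '.' (not opp) -> no flip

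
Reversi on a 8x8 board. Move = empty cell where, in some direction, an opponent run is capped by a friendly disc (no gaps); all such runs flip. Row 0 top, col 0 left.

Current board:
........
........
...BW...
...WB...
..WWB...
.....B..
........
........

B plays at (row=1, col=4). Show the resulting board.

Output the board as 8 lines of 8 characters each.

Answer: ........
....B...
...BB...
...WB...
..WWB...
.....B..
........
........

Derivation:
Place B at (1,4); scan 8 dirs for brackets.
Dir NW: first cell '.' (not opp) -> no flip
Dir N: first cell '.' (not opp) -> no flip
Dir NE: first cell '.' (not opp) -> no flip
Dir W: first cell '.' (not opp) -> no flip
Dir E: first cell '.' (not opp) -> no flip
Dir SW: first cell 'B' (not opp) -> no flip
Dir S: opp run (2,4) capped by B -> flip
Dir SE: first cell '.' (not opp) -> no flip
All flips: (2,4)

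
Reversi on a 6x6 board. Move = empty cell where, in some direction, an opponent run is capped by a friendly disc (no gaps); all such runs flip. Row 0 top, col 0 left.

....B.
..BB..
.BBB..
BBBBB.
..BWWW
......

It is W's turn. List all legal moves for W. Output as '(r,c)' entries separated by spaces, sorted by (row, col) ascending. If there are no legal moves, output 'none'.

Answer: (0,1) (0,3) (1,0) (1,1) (2,4) (2,5) (4,1)

Derivation:
(0,1): flips 3 -> legal
(0,2): no bracket -> illegal
(0,3): flips 3 -> legal
(0,5): no bracket -> illegal
(1,0): flips 2 -> legal
(1,1): flips 2 -> legal
(1,4): no bracket -> illegal
(1,5): no bracket -> illegal
(2,0): no bracket -> illegal
(2,4): flips 1 -> legal
(2,5): flips 1 -> legal
(3,5): no bracket -> illegal
(4,0): no bracket -> illegal
(4,1): flips 1 -> legal
(5,1): no bracket -> illegal
(5,2): no bracket -> illegal
(5,3): no bracket -> illegal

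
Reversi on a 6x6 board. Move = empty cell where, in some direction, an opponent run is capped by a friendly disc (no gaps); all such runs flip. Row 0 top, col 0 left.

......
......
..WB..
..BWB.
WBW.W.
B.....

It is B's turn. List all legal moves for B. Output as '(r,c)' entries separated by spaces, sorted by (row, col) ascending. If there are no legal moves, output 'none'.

(1,1): no bracket -> illegal
(1,2): flips 1 -> legal
(1,3): no bracket -> illegal
(2,1): flips 1 -> legal
(2,4): no bracket -> illegal
(3,0): flips 1 -> legal
(3,1): no bracket -> illegal
(3,5): no bracket -> illegal
(4,3): flips 2 -> legal
(4,5): no bracket -> illegal
(5,1): no bracket -> illegal
(5,2): flips 1 -> legal
(5,3): no bracket -> illegal
(5,4): flips 1 -> legal
(5,5): no bracket -> illegal

Answer: (1,2) (2,1) (3,0) (4,3) (5,2) (5,4)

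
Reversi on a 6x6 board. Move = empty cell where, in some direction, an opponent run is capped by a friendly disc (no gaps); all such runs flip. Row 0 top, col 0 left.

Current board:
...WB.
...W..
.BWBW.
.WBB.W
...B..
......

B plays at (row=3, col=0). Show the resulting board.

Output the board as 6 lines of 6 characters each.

Place B at (3,0); scan 8 dirs for brackets.
Dir NW: edge -> no flip
Dir N: first cell '.' (not opp) -> no flip
Dir NE: first cell 'B' (not opp) -> no flip
Dir W: edge -> no flip
Dir E: opp run (3,1) capped by B -> flip
Dir SW: edge -> no flip
Dir S: first cell '.' (not opp) -> no flip
Dir SE: first cell '.' (not opp) -> no flip
All flips: (3,1)

Answer: ...WB.
...W..
.BWBW.
BBBB.W
...B..
......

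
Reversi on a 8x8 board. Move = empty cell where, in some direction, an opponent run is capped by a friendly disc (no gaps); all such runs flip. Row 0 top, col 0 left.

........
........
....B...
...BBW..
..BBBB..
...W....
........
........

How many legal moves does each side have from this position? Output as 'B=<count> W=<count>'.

Answer: B=7 W=5

Derivation:
-- B to move --
(2,5): flips 1 -> legal
(2,6): flips 1 -> legal
(3,6): flips 1 -> legal
(4,6): flips 1 -> legal
(5,2): no bracket -> illegal
(5,4): no bracket -> illegal
(6,2): flips 1 -> legal
(6,3): flips 1 -> legal
(6,4): flips 1 -> legal
B mobility = 7
-- W to move --
(1,3): flips 1 -> legal
(1,4): no bracket -> illegal
(1,5): no bracket -> illegal
(2,2): no bracket -> illegal
(2,3): flips 2 -> legal
(2,5): no bracket -> illegal
(3,1): flips 1 -> legal
(3,2): flips 2 -> legal
(3,6): no bracket -> illegal
(4,1): no bracket -> illegal
(4,6): no bracket -> illegal
(5,1): no bracket -> illegal
(5,2): no bracket -> illegal
(5,4): no bracket -> illegal
(5,5): flips 1 -> legal
(5,6): no bracket -> illegal
W mobility = 5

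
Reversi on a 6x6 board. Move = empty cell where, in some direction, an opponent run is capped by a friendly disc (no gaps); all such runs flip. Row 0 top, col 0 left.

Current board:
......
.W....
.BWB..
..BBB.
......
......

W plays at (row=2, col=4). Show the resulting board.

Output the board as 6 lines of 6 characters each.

Answer: ......
.W....
.BWWW.
..BBB.
......
......

Derivation:
Place W at (2,4); scan 8 dirs for brackets.
Dir NW: first cell '.' (not opp) -> no flip
Dir N: first cell '.' (not opp) -> no flip
Dir NE: first cell '.' (not opp) -> no flip
Dir W: opp run (2,3) capped by W -> flip
Dir E: first cell '.' (not opp) -> no flip
Dir SW: opp run (3,3), next='.' -> no flip
Dir S: opp run (3,4), next='.' -> no flip
Dir SE: first cell '.' (not opp) -> no flip
All flips: (2,3)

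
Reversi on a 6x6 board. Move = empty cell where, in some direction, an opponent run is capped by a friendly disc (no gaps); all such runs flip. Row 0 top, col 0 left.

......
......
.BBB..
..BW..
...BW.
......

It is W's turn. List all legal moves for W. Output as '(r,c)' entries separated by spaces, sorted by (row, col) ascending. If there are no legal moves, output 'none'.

Answer: (1,1) (1,3) (3,1) (4,2) (5,3)

Derivation:
(1,0): no bracket -> illegal
(1,1): flips 1 -> legal
(1,2): no bracket -> illegal
(1,3): flips 1 -> legal
(1,4): no bracket -> illegal
(2,0): no bracket -> illegal
(2,4): no bracket -> illegal
(3,0): no bracket -> illegal
(3,1): flips 1 -> legal
(3,4): no bracket -> illegal
(4,1): no bracket -> illegal
(4,2): flips 1 -> legal
(5,2): no bracket -> illegal
(5,3): flips 1 -> legal
(5,4): no bracket -> illegal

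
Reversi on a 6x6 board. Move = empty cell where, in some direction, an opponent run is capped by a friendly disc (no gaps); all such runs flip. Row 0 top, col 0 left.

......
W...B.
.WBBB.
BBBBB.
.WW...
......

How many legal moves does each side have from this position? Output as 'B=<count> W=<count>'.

Answer: B=7 W=6

Derivation:
-- B to move --
(0,0): no bracket -> illegal
(0,1): no bracket -> illegal
(1,1): flips 1 -> legal
(1,2): flips 1 -> legal
(2,0): flips 1 -> legal
(4,0): no bracket -> illegal
(4,3): no bracket -> illegal
(5,0): flips 1 -> legal
(5,1): flips 2 -> legal
(5,2): flips 2 -> legal
(5,3): flips 1 -> legal
B mobility = 7
-- W to move --
(0,3): no bracket -> illegal
(0,4): no bracket -> illegal
(0,5): flips 3 -> legal
(1,1): no bracket -> illegal
(1,2): flips 2 -> legal
(1,3): no bracket -> illegal
(1,5): flips 2 -> legal
(2,0): flips 1 -> legal
(2,5): flips 3 -> legal
(3,5): no bracket -> illegal
(4,0): no bracket -> illegal
(4,3): flips 1 -> legal
(4,4): no bracket -> illegal
(4,5): no bracket -> illegal
W mobility = 6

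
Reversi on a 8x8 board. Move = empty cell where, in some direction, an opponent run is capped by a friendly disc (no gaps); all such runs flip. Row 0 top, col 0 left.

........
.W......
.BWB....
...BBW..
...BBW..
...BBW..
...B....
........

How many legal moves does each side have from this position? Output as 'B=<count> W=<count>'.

Answer: B=7 W=9

Derivation:
-- B to move --
(0,0): flips 2 -> legal
(0,1): flips 1 -> legal
(0,2): no bracket -> illegal
(1,0): no bracket -> illegal
(1,2): no bracket -> illegal
(1,3): no bracket -> illegal
(2,0): no bracket -> illegal
(2,4): no bracket -> illegal
(2,5): no bracket -> illegal
(2,6): flips 1 -> legal
(3,1): no bracket -> illegal
(3,2): no bracket -> illegal
(3,6): flips 2 -> legal
(4,6): flips 1 -> legal
(5,6): flips 2 -> legal
(6,4): no bracket -> illegal
(6,5): no bracket -> illegal
(6,6): flips 1 -> legal
B mobility = 7
-- W to move --
(1,0): no bracket -> illegal
(1,2): flips 2 -> legal
(1,3): no bracket -> illegal
(1,4): no bracket -> illegal
(2,0): flips 1 -> legal
(2,4): flips 1 -> legal
(2,5): no bracket -> illegal
(3,0): no bracket -> illegal
(3,1): flips 1 -> legal
(3,2): flips 2 -> legal
(4,2): flips 2 -> legal
(5,2): flips 2 -> legal
(6,2): flips 2 -> legal
(6,4): no bracket -> illegal
(6,5): no bracket -> illegal
(7,2): flips 2 -> legal
(7,3): no bracket -> illegal
(7,4): no bracket -> illegal
W mobility = 9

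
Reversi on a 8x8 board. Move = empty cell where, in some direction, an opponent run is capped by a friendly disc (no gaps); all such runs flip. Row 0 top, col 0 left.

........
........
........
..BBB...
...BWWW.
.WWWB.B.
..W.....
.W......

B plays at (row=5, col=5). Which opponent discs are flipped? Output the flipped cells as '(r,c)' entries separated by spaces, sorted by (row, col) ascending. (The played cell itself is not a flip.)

Dir NW: opp run (4,4) capped by B -> flip
Dir N: opp run (4,5), next='.' -> no flip
Dir NE: opp run (4,6), next='.' -> no flip
Dir W: first cell 'B' (not opp) -> no flip
Dir E: first cell 'B' (not opp) -> no flip
Dir SW: first cell '.' (not opp) -> no flip
Dir S: first cell '.' (not opp) -> no flip
Dir SE: first cell '.' (not opp) -> no flip

Answer: (4,4)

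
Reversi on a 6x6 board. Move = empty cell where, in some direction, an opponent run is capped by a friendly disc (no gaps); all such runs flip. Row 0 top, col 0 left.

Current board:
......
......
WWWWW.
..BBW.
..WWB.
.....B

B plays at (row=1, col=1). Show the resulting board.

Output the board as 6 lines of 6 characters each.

Answer: ......
.B....
WWBWW.
..BBW.
..WWB.
.....B

Derivation:
Place B at (1,1); scan 8 dirs for brackets.
Dir NW: first cell '.' (not opp) -> no flip
Dir N: first cell '.' (not opp) -> no flip
Dir NE: first cell '.' (not opp) -> no flip
Dir W: first cell '.' (not opp) -> no flip
Dir E: first cell '.' (not opp) -> no flip
Dir SW: opp run (2,0), next=edge -> no flip
Dir S: opp run (2,1), next='.' -> no flip
Dir SE: opp run (2,2) capped by B -> flip
All flips: (2,2)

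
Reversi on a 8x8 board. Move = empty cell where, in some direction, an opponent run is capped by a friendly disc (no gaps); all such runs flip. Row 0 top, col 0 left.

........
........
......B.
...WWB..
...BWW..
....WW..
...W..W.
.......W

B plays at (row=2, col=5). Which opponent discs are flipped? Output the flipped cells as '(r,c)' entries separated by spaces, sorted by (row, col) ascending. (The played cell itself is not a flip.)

Dir NW: first cell '.' (not opp) -> no flip
Dir N: first cell '.' (not opp) -> no flip
Dir NE: first cell '.' (not opp) -> no flip
Dir W: first cell '.' (not opp) -> no flip
Dir E: first cell 'B' (not opp) -> no flip
Dir SW: opp run (3,4) capped by B -> flip
Dir S: first cell 'B' (not opp) -> no flip
Dir SE: first cell '.' (not opp) -> no flip

Answer: (3,4)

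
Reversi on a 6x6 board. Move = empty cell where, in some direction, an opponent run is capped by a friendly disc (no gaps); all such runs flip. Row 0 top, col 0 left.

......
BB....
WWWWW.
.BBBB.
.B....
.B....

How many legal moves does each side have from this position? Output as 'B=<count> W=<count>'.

Answer: B=5 W=9

Derivation:
-- B to move --
(1,2): flips 2 -> legal
(1,3): flips 2 -> legal
(1,4): flips 2 -> legal
(1,5): flips 1 -> legal
(2,5): no bracket -> illegal
(3,0): flips 1 -> legal
(3,5): no bracket -> illegal
B mobility = 5
-- W to move --
(0,0): flips 2 -> legal
(0,1): flips 1 -> legal
(0,2): flips 1 -> legal
(1,2): no bracket -> illegal
(2,5): no bracket -> illegal
(3,0): no bracket -> illegal
(3,5): no bracket -> illegal
(4,0): flips 1 -> legal
(4,2): flips 3 -> legal
(4,3): flips 2 -> legal
(4,4): flips 2 -> legal
(4,5): flips 1 -> legal
(5,0): flips 2 -> legal
(5,2): no bracket -> illegal
W mobility = 9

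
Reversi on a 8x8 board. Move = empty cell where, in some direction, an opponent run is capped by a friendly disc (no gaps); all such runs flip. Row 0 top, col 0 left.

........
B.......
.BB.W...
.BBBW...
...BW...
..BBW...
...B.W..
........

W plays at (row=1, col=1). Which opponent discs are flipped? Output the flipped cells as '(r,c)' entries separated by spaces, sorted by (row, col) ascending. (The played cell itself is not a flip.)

Dir NW: first cell '.' (not opp) -> no flip
Dir N: first cell '.' (not opp) -> no flip
Dir NE: first cell '.' (not opp) -> no flip
Dir W: opp run (1,0), next=edge -> no flip
Dir E: first cell '.' (not opp) -> no flip
Dir SW: first cell '.' (not opp) -> no flip
Dir S: opp run (2,1) (3,1), next='.' -> no flip
Dir SE: opp run (2,2) (3,3) capped by W -> flip

Answer: (2,2) (3,3)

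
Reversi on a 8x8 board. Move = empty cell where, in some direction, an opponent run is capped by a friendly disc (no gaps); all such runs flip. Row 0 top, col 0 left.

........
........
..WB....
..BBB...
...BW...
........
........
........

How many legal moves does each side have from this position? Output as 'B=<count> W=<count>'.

Answer: B=6 W=2

Derivation:
-- B to move --
(1,1): flips 1 -> legal
(1,2): flips 1 -> legal
(1,3): no bracket -> illegal
(2,1): flips 1 -> legal
(3,1): no bracket -> illegal
(3,5): no bracket -> illegal
(4,5): flips 1 -> legal
(5,3): no bracket -> illegal
(5,4): flips 1 -> legal
(5,5): flips 1 -> legal
B mobility = 6
-- W to move --
(1,2): no bracket -> illegal
(1,3): no bracket -> illegal
(1,4): no bracket -> illegal
(2,1): no bracket -> illegal
(2,4): flips 2 -> legal
(2,5): no bracket -> illegal
(3,1): no bracket -> illegal
(3,5): no bracket -> illegal
(4,1): no bracket -> illegal
(4,2): flips 2 -> legal
(4,5): no bracket -> illegal
(5,2): no bracket -> illegal
(5,3): no bracket -> illegal
(5,4): no bracket -> illegal
W mobility = 2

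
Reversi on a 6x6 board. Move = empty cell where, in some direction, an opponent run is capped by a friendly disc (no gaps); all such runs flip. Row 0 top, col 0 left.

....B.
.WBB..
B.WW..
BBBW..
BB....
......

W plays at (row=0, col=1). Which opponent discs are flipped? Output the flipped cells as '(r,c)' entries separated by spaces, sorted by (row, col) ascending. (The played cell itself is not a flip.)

Dir NW: edge -> no flip
Dir N: edge -> no flip
Dir NE: edge -> no flip
Dir W: first cell '.' (not opp) -> no flip
Dir E: first cell '.' (not opp) -> no flip
Dir SW: first cell '.' (not opp) -> no flip
Dir S: first cell 'W' (not opp) -> no flip
Dir SE: opp run (1,2) capped by W -> flip

Answer: (1,2)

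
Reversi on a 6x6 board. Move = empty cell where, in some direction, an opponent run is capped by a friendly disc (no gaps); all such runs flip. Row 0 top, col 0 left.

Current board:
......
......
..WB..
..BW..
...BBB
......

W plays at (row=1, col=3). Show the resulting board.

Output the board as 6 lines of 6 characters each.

Place W at (1,3); scan 8 dirs for brackets.
Dir NW: first cell '.' (not opp) -> no flip
Dir N: first cell '.' (not opp) -> no flip
Dir NE: first cell '.' (not opp) -> no flip
Dir W: first cell '.' (not opp) -> no flip
Dir E: first cell '.' (not opp) -> no flip
Dir SW: first cell 'W' (not opp) -> no flip
Dir S: opp run (2,3) capped by W -> flip
Dir SE: first cell '.' (not opp) -> no flip
All flips: (2,3)

Answer: ......
...W..
..WW..
..BW..
...BBB
......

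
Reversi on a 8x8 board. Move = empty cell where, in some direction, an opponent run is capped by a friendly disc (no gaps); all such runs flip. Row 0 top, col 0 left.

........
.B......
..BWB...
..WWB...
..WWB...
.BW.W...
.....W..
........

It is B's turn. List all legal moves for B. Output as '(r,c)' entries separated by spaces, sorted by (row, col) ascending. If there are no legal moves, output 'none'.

Answer: (1,2) (3,1) (4,1) (5,3) (6,1) (6,2) (6,4)

Derivation:
(1,2): flips 1 -> legal
(1,3): no bracket -> illegal
(1,4): no bracket -> illegal
(2,1): no bracket -> illegal
(3,1): flips 2 -> legal
(4,1): flips 2 -> legal
(4,5): no bracket -> illegal
(5,3): flips 1 -> legal
(5,5): no bracket -> illegal
(5,6): no bracket -> illegal
(6,1): flips 2 -> legal
(6,2): flips 3 -> legal
(6,3): no bracket -> illegal
(6,4): flips 1 -> legal
(6,6): no bracket -> illegal
(7,4): no bracket -> illegal
(7,5): no bracket -> illegal
(7,6): no bracket -> illegal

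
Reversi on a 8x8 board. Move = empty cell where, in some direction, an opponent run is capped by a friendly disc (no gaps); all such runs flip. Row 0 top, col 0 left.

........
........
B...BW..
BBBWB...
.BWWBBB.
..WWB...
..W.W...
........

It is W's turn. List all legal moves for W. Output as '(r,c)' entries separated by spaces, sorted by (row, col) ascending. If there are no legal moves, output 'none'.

Answer: (1,4) (1,5) (2,1) (2,2) (2,3) (3,5) (4,0) (4,7) (5,5) (6,5)

Derivation:
(1,0): no bracket -> illegal
(1,1): no bracket -> illegal
(1,3): no bracket -> illegal
(1,4): flips 4 -> legal
(1,5): flips 1 -> legal
(2,1): flips 1 -> legal
(2,2): flips 1 -> legal
(2,3): flips 1 -> legal
(3,5): flips 2 -> legal
(3,6): no bracket -> illegal
(3,7): no bracket -> illegal
(4,0): flips 1 -> legal
(4,7): flips 3 -> legal
(5,0): no bracket -> illegal
(5,1): no bracket -> illegal
(5,5): flips 2 -> legal
(5,6): no bracket -> illegal
(5,7): no bracket -> illegal
(6,3): no bracket -> illegal
(6,5): flips 1 -> legal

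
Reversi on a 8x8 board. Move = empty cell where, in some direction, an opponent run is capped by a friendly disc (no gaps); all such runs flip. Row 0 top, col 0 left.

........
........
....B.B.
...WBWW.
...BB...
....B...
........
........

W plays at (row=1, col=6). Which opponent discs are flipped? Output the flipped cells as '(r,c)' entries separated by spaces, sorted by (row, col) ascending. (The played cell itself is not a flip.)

Answer: (2,6)

Derivation:
Dir NW: first cell '.' (not opp) -> no flip
Dir N: first cell '.' (not opp) -> no flip
Dir NE: first cell '.' (not opp) -> no flip
Dir W: first cell '.' (not opp) -> no flip
Dir E: first cell '.' (not opp) -> no flip
Dir SW: first cell '.' (not opp) -> no flip
Dir S: opp run (2,6) capped by W -> flip
Dir SE: first cell '.' (not opp) -> no flip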